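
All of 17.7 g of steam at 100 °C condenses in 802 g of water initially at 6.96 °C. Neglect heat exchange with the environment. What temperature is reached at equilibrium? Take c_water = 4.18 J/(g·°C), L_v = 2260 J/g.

T_f ≈ 20.6 °C

Energy balance with sensible and latent terms:
steam→water at 100 °C releases m L_v = 17.7·2260 = 40002
  condensed water 100 °C→T: 73.99(T − 100)
  original water: 3352.4(T − 6.96)
3426.3 T = 40002 + 7398.6 + 23332 = 70733
T ≈ 20.64 °C (< 100 °C, so full condensation is consistent).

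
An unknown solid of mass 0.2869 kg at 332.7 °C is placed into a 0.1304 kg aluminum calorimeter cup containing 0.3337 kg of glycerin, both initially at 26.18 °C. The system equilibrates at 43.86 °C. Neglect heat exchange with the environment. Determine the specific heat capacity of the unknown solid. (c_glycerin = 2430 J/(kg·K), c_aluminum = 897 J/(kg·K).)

c ≈ 198 J/(kg·K)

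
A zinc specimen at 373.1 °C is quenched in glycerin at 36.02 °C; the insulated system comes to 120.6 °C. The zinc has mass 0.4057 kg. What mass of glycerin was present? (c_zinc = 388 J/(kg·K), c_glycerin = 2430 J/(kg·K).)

Energy conservation, ΣQ = 0:
0.4057×388×(120.6 − 373.1) + m×2430×(120.6 − 36.02) = 0
205529 m = 39746
m = 39746/205529 ≈ 0.1934 kg

m ≈ 0.193 kg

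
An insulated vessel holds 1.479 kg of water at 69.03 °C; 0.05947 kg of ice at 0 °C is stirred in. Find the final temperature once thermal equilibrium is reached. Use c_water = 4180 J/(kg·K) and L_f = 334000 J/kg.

Sum of m c ΔT and latent-heat terms is zero:
latent heat to melt: 0.05947×334000 = 19863
  warm the meltwater: 248.58 T
  water: 6182.2(T − 69.03)
6430.8 T = 426759 − 19863 = 406896
T ≈ 63.27 °C. Since T > 0 °C, the all-ice-melts assumption holds.

T_f ≈ 63.3 °C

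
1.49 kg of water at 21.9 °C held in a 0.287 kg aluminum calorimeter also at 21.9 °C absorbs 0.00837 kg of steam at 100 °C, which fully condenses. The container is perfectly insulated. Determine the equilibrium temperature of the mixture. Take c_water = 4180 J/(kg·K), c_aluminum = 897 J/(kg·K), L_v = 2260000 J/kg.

T_f ≈ 25.2 °C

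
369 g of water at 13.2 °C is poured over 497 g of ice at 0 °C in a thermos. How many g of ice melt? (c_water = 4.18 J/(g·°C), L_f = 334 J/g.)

Heat available from the water dropping to 0 °C: 369×4.18×13.2 = 20360 J.
To melt every bit of ice: 497×334 = 165998 J.
Since 20360 < 165998 J, not all the ice melts; equilibrium is at 0 °C.
m_melt = 20360 / L_f = 60.96 g.

m_melted ≈ 61 g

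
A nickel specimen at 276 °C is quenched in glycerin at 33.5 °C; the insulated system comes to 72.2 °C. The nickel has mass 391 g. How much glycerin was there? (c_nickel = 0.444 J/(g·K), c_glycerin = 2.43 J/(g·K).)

m ≈ 376 g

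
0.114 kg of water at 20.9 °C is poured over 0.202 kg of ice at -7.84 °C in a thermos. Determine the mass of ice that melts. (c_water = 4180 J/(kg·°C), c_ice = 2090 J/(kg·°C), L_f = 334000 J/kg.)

m_melted ≈ 0.0199 kg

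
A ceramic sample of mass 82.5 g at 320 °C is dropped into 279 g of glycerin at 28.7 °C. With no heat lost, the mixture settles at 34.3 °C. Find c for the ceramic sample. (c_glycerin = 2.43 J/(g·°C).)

c ≈ 0.161 J/(g·°C)

Net heat exchanged in the isolated system is zero:
82.5·c·(34.3 − 320) + 279·2.43·(34.3 − 28.7) = 0
-23570 c = -3796.6
c = -3796.6/-23570 ≈ 0.1611 J/(g·°C)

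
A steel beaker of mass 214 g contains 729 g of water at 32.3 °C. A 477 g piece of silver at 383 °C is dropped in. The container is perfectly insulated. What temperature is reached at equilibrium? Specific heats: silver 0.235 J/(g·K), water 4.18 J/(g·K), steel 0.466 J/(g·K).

T_f ≈ 44.4 °C

Setting the total heat transfer to zero:
477×0.235×(T − 383) + 729×4.18×(T − 32.3) + 214×0.466×(T − 32.3) = 0
(112.09 + 3047.2 + 99.72) T = 112.09×383 + 3047.2×32.3 + 99.72×32.3
T = 144579 / 3259 = 44.4 °C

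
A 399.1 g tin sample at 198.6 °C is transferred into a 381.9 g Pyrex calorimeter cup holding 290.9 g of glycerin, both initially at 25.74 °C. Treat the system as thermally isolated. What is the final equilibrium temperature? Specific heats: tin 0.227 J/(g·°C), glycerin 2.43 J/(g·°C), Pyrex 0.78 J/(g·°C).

Conservation of energy gives ΣQ = 0:
399.1*0.227*(T − 198.6) + 290.9*2.43*(T − 25.74) + 381.9*0.78*(T − 25.74) = 0
90.6(T − 198.6) + 706.89(T − 25.74) + 297.88(T − 25.74) = 0
(90.6 + 706.89 + 297.88) T = 90.6*198.6 + 706.89*25.74 + 297.88*25.74
T = 43855/1095.4 ≈ 40.04 °C

T_f ≈ 40.0 °C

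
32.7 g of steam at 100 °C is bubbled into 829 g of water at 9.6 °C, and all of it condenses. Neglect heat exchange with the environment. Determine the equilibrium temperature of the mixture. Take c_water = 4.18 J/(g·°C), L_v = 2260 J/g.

Heat gained plus heat lost sum to zero:
latent heat released on condensation: 32.7·2260 = 73902; condensed water 100 °C→T: 136.69(T − 100); water warms: 829·4.18·(T − 9.6) = 3465.2(T − 9.6)
3601.9 T = 73902 + 13669 + 33266 = 120837
T ≈ 33.55 °C — below 100 °C, confirming all the steam condensed.

T_f ≈ 33.5 °C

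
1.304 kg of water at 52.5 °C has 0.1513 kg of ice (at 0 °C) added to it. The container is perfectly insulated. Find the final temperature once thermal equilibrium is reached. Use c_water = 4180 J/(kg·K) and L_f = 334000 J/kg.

T_f ≈ 38.7 °C

Let T be the final temperature. ΣQ_i = 0:
melt ice: 0.1513·334000 = 50534; meltwater 0→T: 0.1513·4180·T = 632.43 T; water: 5450.7(T − 52.5)
6083.2 T = 286163 − 50534 = 235629
T ≈ 38.73 °C — above 0 °C, consistent with complete melting.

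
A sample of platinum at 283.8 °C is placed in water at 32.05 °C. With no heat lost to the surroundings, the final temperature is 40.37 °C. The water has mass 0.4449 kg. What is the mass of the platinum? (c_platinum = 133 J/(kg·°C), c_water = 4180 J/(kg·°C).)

m ≈ 0.478 kg

Conservation of energy gives ΣQ = 0:
m·133·(40.37 − 283.8) + 0.4449·4180·(40.37 − 32.05) = 0
-32376 m = -15473
m = -15473/-32376 ≈ 0.4779 kg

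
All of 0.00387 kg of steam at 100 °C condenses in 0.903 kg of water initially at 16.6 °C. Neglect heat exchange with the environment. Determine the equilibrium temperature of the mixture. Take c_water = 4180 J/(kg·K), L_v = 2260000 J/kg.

Energy balance with sensible and latent terms:
latent heat released on condensation: 0.00387×2260000 = 8746.2
  condensate cools 100→T: 0.00387×4180×(T − 100) = 16.18(T − 100)
  original water: 3774.5(T − 16.6)
3790.7 T = 8746.2 + 1617.7 + 62657 = 73021
T ≈ 19.26 °C (< 100 °C, so full condensation is consistent).

T_f ≈ 19.3 °C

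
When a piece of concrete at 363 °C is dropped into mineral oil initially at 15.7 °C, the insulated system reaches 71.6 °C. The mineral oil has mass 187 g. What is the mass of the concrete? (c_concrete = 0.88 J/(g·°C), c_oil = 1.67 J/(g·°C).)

Heat lost by the concrete = heat gained by the oil:
m·0.88·(363 − 71.6) = 187·1.67·(71.6 − 15.7)
256.43 m = 17457  ⇒  m ≈ 68.08 g

m ≈ 68.1 g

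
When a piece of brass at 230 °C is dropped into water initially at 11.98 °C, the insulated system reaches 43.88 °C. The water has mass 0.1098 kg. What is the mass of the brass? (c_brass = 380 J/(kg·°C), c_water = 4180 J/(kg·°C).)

m ≈ 0.207 kg

Heat gained plus heat lost sum to zero:
m×380×(43.88 − 230) + 0.1098×4180×(43.88 − 11.98) = 0
-70726 m = -14641
m = -14641/-70726 ≈ 0.207 kg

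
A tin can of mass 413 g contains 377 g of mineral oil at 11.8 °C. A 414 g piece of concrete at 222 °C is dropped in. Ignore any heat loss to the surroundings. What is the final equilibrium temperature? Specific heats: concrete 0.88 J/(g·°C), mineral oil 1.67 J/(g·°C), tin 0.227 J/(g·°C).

T_f ≈ 82.2 °C

Net heat exchanged in the isolated system is zero:
414·0.88·(T − 222) + 377·1.67·(T − 11.8) + 413·0.227·(T − 11.8) = 0
364.32(T − 222) + 629.59(T − 11.8) + 93.75(T − 11.8) = 0
1087.7 T = 89414
T ≈ 82.21 °C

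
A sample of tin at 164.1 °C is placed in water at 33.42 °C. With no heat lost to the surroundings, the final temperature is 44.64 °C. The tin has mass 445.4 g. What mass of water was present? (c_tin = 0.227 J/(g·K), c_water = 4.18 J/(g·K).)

m ≈ 258 g

Setting the total heat transfer to zero:
445.4×0.227×(44.64 − 164.1) + m×4.18×(44.64 − 33.42) = 0
46.9 m = 12078
m = 12078/46.9 ≈ 257.5 g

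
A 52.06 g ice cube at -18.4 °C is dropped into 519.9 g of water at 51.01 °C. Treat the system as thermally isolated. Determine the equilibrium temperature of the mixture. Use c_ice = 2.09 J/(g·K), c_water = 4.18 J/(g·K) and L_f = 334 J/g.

T_f ≈ 38.3 °C

Energy balance with sensible and latent terms:
ice -18.4→0 °C: 52.06·2.09·18.4 = 2002; latent heat to melt: 52.06·334 = 17388; warm the meltwater: 217.61 T; water cools: 519.9·4.18·(T − 51.01) = 2173.2(T − 51.01)
2390.8 T = 110854 − 19390 = 91464
T ≈ 38.26 °C (positive, so assuming full melt was valid).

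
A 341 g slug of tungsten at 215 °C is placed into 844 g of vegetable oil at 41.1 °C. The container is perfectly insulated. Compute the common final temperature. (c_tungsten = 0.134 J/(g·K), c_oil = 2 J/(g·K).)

T_f is the heat-capacity-weighted average of the initial temperatures:
T_f = (45.69·215 + 1688·41.1) / (45.69 + 1688)
    = 79201 / 1733.7 ≈ 45.68 °C

T_f ≈ 45.7 °C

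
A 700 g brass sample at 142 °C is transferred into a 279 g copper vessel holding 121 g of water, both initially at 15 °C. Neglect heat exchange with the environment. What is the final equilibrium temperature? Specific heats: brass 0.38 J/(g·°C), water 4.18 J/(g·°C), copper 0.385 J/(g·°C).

Energy conservation, ΣQ = 0:
700*0.38*(T − 142) + 121*4.18*(T − 15) + 279*0.385*(T − 15) = 0
(266 + 505.78 + 107.42) T = 266*142 + 505.78*15 + 107.42*15
T = 46970/879.19 ≈ 53.42 °C

T_f ≈ 53.4 °C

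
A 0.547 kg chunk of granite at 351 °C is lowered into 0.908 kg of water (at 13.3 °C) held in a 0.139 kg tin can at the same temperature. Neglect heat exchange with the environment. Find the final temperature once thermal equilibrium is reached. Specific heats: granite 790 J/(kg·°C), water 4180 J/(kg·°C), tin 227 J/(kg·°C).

T_f ≈ 47.6 °C

Let T be the final temperature. ΣQ_i = 0:
0.547×790×(T − 351) + 0.908×4180×(T − 13.3) + 0.139×227×(T − 13.3) = 0
432.13(T − 351) + 3795.4(T − 13.3) + 31.55(T − 13.3) = 0
4259.1 T = 202577
T = 202577 / 4259.1 = 47.6 °C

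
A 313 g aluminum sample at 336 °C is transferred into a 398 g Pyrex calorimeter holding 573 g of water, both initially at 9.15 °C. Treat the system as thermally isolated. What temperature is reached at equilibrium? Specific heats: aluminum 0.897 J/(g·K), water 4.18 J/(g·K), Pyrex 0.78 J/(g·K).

T_f ≈ 39.9 °C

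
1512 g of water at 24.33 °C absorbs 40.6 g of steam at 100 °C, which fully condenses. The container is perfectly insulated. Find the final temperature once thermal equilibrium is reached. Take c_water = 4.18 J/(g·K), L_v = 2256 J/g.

T_f ≈ 40.4 °C

Net heat exchanged in the isolated system is zero:
steam→water at 100 °C releases m L_v = 40.6·2256 = 91594; condensate cools 100→T: 40.6·4.18·(T − 100) = 169.71(T − 100); water warms: 1512·4.18·(T − 24.33) = 6320.2(T − 24.33)
6489.9 T = 91594 + 16971 + 153769 = 262334
T ≈ 40.42 °C (< 100 °C, so full condensation is consistent).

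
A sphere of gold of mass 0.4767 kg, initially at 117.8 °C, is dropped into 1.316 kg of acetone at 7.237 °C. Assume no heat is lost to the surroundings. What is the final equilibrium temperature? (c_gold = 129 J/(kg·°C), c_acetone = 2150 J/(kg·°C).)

Let T be the final temperature. ΣQ_i = 0:
0.4767·129·(T − 117.8) + 1.316·2150·(T − 7.237) = 0
61.49(T − 117.8) + 2829.4(T − 7.237) = 0
2890.9 T = 27720
T = 27720/2890.9 ≈ 9.59 °C

T_f ≈ 9.6 °C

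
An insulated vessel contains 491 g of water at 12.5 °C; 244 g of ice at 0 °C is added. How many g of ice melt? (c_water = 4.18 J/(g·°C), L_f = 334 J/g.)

Heat available from the water dropping to 0 °C: 491×4.18×12.5 = 25655 J.
Fully melting the ice requires m_ice L_f = 244×334 = 81496 J.
That's not enough to melt it all — equilibrium is at 0 °C with ice remaining.
m_melted×334 = 25655  ⇒  m_melted ≈ 76.81 g.

m_melted ≈ 76.8 g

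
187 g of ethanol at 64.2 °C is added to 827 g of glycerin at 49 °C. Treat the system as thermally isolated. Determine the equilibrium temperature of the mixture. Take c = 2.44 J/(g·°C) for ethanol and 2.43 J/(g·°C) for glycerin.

T_f ≈ 51.8 °C

Conservation of energy gives ΣQ = 0:
187·2.44·(T − 64.2) + 827·2.43·(T − 49) = 0
456.28(T − 64.2) + 2009.6(T − 49) = 0
(456.28 + 2009.6) T = 456.28·64.2 + 2009.6·49
T ≈ 51.81 °C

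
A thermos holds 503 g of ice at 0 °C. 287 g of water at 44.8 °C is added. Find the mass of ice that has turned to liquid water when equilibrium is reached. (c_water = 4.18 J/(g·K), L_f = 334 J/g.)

m_melted ≈ 161 g

Water can give up m c ΔT = 287×4.18×44.8 = 53745 J before reaching 0 °C.
Fully melting the ice requires m_ice L_f = 503×334 = 168002 J.
That's not enough to melt it all — equilibrium is at 0 °C with ice remaining.
m_melt = 53745 / L_f = 160.9 g.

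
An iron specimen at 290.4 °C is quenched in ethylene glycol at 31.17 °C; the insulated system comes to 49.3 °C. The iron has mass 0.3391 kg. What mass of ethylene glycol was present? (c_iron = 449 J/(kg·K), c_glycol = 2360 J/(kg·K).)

m ≈ 0.858 kg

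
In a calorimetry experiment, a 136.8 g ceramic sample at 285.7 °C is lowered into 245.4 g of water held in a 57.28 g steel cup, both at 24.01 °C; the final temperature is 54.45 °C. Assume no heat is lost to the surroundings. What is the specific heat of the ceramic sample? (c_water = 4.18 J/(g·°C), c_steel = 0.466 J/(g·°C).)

c ≈ 1.01 J/(g·°C)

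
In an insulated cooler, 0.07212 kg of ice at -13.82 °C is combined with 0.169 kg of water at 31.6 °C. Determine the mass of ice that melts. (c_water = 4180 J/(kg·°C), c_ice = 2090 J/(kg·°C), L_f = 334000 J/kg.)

m_melted ≈ 0.0606 kg

Cooling the water to 0 °C releases 0.169×4180×31.6 = 22323 J.
Of that, 0.07212×2090×13.82 = 2083.1 J goes to bring the ice to 0 °C, leaving 20240 J.
To melt every bit of ice: 0.07212×334000 = 24088 J.
20240 J < 24088 J, so only part of the ice melts and the system sits at 0 °C.
m_melt = 20240 / L_f = 0.0606 kg.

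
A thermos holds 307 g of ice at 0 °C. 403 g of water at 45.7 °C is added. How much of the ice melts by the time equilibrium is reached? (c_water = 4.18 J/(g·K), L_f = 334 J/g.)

Cooling the water to 0 °C releases 403·4.18·45.7 = 76983 J.
Fully melting the ice requires m_ice L_f = 307·334 = 102538 J.
Since 76983 < 102538 J, not all the ice melts; equilibrium is at 0 °C.
m_melted·334 = 76983  ⇒  m_melted ≈ 230.5 g.

m_melted ≈ 230 g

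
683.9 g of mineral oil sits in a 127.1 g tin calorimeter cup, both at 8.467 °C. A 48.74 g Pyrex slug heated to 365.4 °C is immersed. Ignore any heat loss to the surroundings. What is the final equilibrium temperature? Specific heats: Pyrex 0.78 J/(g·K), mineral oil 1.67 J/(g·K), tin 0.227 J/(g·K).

T_f ≈ 19.7 °C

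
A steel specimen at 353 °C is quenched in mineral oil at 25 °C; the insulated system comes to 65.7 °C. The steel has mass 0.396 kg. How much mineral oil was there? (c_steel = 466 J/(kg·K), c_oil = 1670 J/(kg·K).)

Energy conservation, ΣQ = 0:
0.396×466×(65.7 − 353) + m×1670×(65.7 − 25) = 0
67969 m = 53017
m = 53017/67969 ≈ 0.78 kg

m ≈ 0.78 kg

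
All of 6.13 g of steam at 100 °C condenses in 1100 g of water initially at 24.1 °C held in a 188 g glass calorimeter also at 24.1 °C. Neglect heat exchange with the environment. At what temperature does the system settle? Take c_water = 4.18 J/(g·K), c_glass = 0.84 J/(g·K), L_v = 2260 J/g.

Sum of m c ΔT and latent-heat terms is zero:
latent heat released on condensation: 6.13×2260 = 13854
  condensate cools 100→T: 6.13×4.18×(T − 100) = 25.62(T − 100)
  original water: 4598(T − 24.1)
  glass cup: 188×0.84×(T − 24.1) = 157.92(T − 24.1)
4781.5 T = 13854 + 2562.3 + 114618 = 131034
T ≈ 27.40 °C — below 100 °C, confirming all the steam condensed.

T_f ≈ 27.4 °C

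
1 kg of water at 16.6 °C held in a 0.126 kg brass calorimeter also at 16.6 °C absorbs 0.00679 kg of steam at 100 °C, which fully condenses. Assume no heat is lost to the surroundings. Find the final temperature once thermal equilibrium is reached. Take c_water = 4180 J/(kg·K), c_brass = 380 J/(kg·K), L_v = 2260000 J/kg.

Let T be the final temperature. ΣQ_i = 0:
latent heat released on condensation: 0.00679·2260000 = 15345; condensate cools 100→T: 0.00679·4180·(T − 100) = 28.38(T − 100); original water: 4180(T − 16.6); brass cup: 0.126·380·(T − 16.6) = 47.88(T − 16.6)
4256.3 T = 15345 + 2838.2 + 70183 = 88366
T ≈ 20.76 °C — below 100 °C, confirming all the steam condensed.

T_f ≈ 20.8 °C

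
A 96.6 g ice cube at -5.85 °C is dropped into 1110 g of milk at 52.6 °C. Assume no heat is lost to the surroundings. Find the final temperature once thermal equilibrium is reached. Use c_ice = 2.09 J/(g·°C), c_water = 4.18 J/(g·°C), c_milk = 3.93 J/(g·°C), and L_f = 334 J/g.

Heat gained plus heat lost sum to zero:
warm ice to 0 °C: 96.6·2.09·(0 − (-5.85)) = 1181.1; melt ice: 96.6·334 = 32264; warm the meltwater: 403.79 T; milk: 4362.3(T − 52.6)
4766.1 T = 229457 − 33445 = 196012
T ≈ 41.13 °C (positive, so assuming full melt was valid).

T_f ≈ 41.1 °C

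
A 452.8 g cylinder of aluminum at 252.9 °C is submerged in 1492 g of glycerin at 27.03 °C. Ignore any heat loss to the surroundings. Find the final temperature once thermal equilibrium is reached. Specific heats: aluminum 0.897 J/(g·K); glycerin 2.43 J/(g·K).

T_f = Σ m_i c_i T_i / Σ m_i c_i:
T_f = (406.16·252.9 + 3625.6·27.03) / (406.16 + 3625.6)
    = 200717 / 4031.7 ≈ 49.78 °C

T_f ≈ 49.8 °C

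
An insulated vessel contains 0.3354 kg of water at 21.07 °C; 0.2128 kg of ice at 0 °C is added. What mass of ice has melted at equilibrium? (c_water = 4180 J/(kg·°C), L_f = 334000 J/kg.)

m_melted ≈ 0.0884 kg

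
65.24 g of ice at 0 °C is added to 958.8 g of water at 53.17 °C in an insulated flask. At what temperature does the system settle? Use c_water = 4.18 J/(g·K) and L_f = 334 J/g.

T_f ≈ 44.7 °C

Setting the total heat transfer to zero:
melt ice: 65.24·334 = 21790; meltwater 0→T: 65.24·4.18·T = 272.7 T; water: 4007.8(T − 53.17)
4280.5 T = 213094 − 21790 = 191304
T ≈ 44.69 °C. Since T > 0 °C, the all-ice-melts assumption holds.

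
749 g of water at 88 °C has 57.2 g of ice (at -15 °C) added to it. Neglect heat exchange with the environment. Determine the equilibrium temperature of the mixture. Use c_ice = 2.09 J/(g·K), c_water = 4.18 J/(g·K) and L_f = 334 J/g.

T_f ≈ 75.6 °C

Energy balance with sensible and latent terms:
ice -15→0 °C: 57.2×2.09×15 = 1793.2
  fusion: m_ice L_f = 57.2×334 = 19105
  meltwater 0→T: 57.2×4.18×T = 239.1 T
  water cools: 749×4.18×(T − 88) = 3130.8(T − 88)
3369.9 T = 275512 − 20898 = 254614
T ≈ 75.56 °C — above 0 °C, consistent with complete melting.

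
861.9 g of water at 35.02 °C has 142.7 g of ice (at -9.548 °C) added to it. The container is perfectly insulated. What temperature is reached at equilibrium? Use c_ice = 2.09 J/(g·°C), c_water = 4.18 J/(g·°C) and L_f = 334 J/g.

T_f ≈ 18.0 °C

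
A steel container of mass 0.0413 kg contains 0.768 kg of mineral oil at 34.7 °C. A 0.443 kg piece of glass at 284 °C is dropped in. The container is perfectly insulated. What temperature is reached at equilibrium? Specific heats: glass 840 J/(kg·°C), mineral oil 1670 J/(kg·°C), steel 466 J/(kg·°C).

T_f ≈ 90.1 °C

Let T be the final temperature. ΣQ_i = 0:
0.443*840*(T − 284) + 0.768*1670*(T − 34.7) + 0.0413*466*(T − 34.7) = 0
(372.12 + 1282.6 + 19.25) T = 372.12*284 + 1282.6*34.7 + 19.25*34.7
T = 150855/1673.9 ≈ 90.12 °C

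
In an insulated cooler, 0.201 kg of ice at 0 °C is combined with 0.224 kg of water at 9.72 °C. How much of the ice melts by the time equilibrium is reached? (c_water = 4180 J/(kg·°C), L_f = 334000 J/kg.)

m_melted ≈ 0.0272 kg

Cooling the water to 0 °C releases 0.224·4180·9.72 = 9101 J.
To melt every bit of ice: 0.201·334000 = 67134 J.
9101 J < 67134 J, so only part of the ice melts and the system sits at 0 °C.
Mass melted = 9101/334000 ≈ 0.02725 kg.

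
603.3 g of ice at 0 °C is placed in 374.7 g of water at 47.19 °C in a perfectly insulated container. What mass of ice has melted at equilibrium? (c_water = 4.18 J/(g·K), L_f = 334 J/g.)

Heat available from the water dropping to 0 °C: 374.7·4.18·47.19 = 73911 J.
Melting all 603.3 g of ice would need 603.3·334 = 201502 J.
Since 73911 < 201502 J, not all the ice melts; equilibrium is at 0 °C.
m_melt = 73911 / L_f = 221.3 g.

m_melted ≈ 221 g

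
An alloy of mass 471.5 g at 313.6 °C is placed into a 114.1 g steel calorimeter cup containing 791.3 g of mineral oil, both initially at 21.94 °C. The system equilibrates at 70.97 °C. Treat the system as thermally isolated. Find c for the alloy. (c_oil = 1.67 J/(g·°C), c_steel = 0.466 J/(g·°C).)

Conservation of energy gives ΣQ = 0:
471.5×c×(70.97 − 313.6) + 791.3×1.67×(70.97 − 21.94) + 114.1×0.466×(70.97 − 21.94) = 0
-114400 c = -67399
c = -67399/-114400 ≈ 0.5891 J/(g·°C)

c ≈ 0.589 J/(g·°C)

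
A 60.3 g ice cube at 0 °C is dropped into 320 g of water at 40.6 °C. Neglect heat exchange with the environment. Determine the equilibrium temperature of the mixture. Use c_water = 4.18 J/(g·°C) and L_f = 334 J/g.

T_f ≈ 21.5 °C

Heat gained plus heat lost sum to zero:
latent heat to melt: 60.3·334 = 20140
  warm the meltwater: 252.05 T
  water cools: 320·4.18·(T − 40.6) = 1337.6(T − 40.6)
1589.7 T = 54307 − 20140 = 34166
T ≈ 21.49 °C. Since T > 0 °C, the all-ice-melts assumption holds.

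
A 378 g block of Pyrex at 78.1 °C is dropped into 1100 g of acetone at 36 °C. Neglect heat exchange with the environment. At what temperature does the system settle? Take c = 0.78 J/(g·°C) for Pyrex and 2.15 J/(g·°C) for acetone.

T_f ≈ 40.7 °C

Net heat exchanged in the isolated system is zero:
378·0.78·(T − 78.1) + 1100·2.15·(T − 36) = 0
2659.8 T = 108167
T ≈ 40.67 °C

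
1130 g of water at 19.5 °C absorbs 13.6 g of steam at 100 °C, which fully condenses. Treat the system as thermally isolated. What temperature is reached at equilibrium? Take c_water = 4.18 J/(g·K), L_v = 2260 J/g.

T_f ≈ 26.9 °C

Energy balance with sensible and latent terms:
steam→water at 100 °C releases m L_v = 13.6·2260 = 30736
  condensate cools 100→T: 13.6·4.18·(T − 100) = 56.85(T − 100)
  original water: 4723.4(T − 19.5)
4780.2 T = 30736 + 5684.8 + 92106 = 128527
T ≈ 26.89 °C, under the boiling point, so the assumption holds.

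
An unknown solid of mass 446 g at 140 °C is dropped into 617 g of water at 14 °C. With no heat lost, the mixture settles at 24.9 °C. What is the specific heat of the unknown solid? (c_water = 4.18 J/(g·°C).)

c ≈ 0.548 J/(g·°C)

Heat lost by the unknown solid = heat gained by the water:
446×c×(140 − 24.9) = 617×4.18×(24.9 − 14)
51335 c = 28112  ⇒  c ≈ 0.5476 J/(g·°C)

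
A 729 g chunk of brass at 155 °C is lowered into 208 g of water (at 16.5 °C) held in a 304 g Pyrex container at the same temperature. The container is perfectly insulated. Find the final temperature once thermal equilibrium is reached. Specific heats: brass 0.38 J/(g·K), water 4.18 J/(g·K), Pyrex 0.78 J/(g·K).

T_f ≈ 44.2 °C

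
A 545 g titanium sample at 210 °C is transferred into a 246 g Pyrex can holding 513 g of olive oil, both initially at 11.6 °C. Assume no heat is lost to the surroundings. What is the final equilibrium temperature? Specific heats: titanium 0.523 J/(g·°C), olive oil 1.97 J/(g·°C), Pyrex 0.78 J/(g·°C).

T_f ≈ 49.6 °C

Energy conservation, ΣQ = 0:
545×0.523×(T − 210) + 513×1.97×(T − 11.6) + 246×0.78×(T − 11.6) = 0
285.04(T − 210) + 1010.6(T − 11.6) + 191.88(T − 11.6) = 0
(285.04 + 1010.6 + 191.88) T = 285.04×210 + 1010.6×11.6 + 191.88×11.6
T ≈ 49.62 °C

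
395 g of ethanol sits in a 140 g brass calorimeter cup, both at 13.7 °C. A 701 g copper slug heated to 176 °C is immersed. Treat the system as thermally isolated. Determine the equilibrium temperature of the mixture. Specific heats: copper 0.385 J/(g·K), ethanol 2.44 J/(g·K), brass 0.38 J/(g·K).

Conservation of energy gives ΣQ = 0:
701·0.385·(T − 176) + 395·2.44·(T − 13.7) + 140·0.38·(T − 13.7) = 0
(269.88 + 963.8 + 53.2) T = 269.88·176 + 963.8·13.7 + 53.2·13.7
T = 61433 / 1286.9 = 47.7 °C

T_f ≈ 47.7 °C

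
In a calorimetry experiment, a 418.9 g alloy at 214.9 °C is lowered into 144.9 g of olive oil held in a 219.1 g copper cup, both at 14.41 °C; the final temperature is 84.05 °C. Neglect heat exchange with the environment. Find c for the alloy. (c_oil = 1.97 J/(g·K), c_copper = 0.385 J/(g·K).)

c ≈ 0.47 J/(g·K)

Net heat exchanged in the isolated system is zero:
418.9×c×(84.05 − 214.9) + 144.9×1.97×(84.05 − 14.41) + 219.1×0.385×(84.05 − 14.41) = 0
-54813 c = -25753
c = -25753/-54813 ≈ 0.4698 J/(g·K)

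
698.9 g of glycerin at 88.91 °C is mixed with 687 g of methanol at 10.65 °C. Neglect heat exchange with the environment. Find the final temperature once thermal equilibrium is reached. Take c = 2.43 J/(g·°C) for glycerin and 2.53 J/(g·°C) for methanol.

T_f ≈ 49.3 °C

Heat lost by the glycerin equals heat gained by the methanol:
698.9*2.43*(88.91 − T) = 687*2.53*(T − 10.65)
1698.3(88.91 − T) = 1738.1(T − 10.65)
3436.4 T = 169509  ⇒  T ≈ 49.33 °C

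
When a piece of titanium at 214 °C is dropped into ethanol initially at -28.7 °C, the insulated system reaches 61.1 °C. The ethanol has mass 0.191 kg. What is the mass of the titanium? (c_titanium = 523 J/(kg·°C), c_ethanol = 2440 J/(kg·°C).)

m ≈ 0.523 kg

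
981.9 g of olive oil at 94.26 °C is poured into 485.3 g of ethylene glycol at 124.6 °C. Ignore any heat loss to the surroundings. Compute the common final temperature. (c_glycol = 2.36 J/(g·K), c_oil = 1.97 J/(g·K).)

|Q_glycol| = |Q_oil|:
485.3×2.36×(124.6 − T) = 981.9×1.97×(T − 94.26)
1145.3(124.6 − T) = 1934.3(T − 94.26)
3079.7 T = 325037  ⇒  T ≈ 105.54 °C

T_f ≈ 105.5 °C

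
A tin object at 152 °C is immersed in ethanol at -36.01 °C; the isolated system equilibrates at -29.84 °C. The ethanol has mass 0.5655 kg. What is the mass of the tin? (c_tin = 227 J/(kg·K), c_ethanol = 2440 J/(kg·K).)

m ≈ 0.206 kg

Heat lost by the tin = heat gained by the ethanol:
m×227×(152 − -29.84) = 0.5655×2440×(-29.84 − (-36.01))
41278 m = 8513.5  ⇒  m ≈ 0.2062 kg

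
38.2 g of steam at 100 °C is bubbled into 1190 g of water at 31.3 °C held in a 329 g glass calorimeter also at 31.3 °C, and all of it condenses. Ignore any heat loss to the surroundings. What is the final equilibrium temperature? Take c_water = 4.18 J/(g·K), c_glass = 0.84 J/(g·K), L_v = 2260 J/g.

Taking heat into each body as positive, Σ m c ΔT = 0:
condense steam: −38.2×2260 = −86332; condensed water 100 °C→T: 159.68(T − 100); original water: 4974.2(T − 31.3); glass cup: 329×0.84×(T − 31.3) = 276.36(T − 31.3)
5410.2 T = 86332 + 15968 + 164343 = 266642
T ≈ 49.28 °C, under the boiling point, so the assumption holds.

T_f ≈ 49.3 °C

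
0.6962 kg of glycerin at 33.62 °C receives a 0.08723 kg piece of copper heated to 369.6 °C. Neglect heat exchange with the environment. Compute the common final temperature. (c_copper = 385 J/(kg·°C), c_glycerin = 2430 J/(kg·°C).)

T_f ≈ 40.2 °C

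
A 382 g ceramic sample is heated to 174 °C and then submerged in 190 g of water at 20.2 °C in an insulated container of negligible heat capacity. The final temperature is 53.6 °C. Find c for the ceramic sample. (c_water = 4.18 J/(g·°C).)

Heat lost by the ceramic sample = heat gained by the water:
382·c·(174 − 53.6) = 190·4.18·(53.6 − 20.2)
45993 c = 26526  ⇒  c ≈ 0.5767 J/(g·°C)

c ≈ 0.577 J/(g·°C)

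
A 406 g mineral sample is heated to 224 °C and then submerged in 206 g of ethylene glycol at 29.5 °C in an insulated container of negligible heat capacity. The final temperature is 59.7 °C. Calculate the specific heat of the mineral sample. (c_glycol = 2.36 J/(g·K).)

c ≈ 0.22 J/(g·K)

Let T be the final temperature. ΣQ_i = 0:
406×c×(59.7 − 224) + 206×2.36×(59.7 − 29.5) = 0
-66706 c = -14682
c = -14682/-66706 ≈ 0.2201 J/(g·K)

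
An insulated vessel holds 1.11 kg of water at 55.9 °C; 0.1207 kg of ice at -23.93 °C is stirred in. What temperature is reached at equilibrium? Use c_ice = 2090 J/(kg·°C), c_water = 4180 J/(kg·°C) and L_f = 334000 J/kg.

T_f ≈ 41.4 °C

Net heat exchanged in the isolated system is zero:
ice -23.93→0 °C: 0.1207×2090×23.93 = 6036.7; melt ice: 0.1207×334000 = 40314; meltwater 0→T: 0.1207×4180×T = 504.53 T; water cools: 1.11×4180×(T − 55.9) = 4639.8(T − 55.9)
5144.3 T = 259365 − 46350 = 213014
T ≈ 41.41 °C. Since T > 0 °C, the all-ice-melts assumption holds.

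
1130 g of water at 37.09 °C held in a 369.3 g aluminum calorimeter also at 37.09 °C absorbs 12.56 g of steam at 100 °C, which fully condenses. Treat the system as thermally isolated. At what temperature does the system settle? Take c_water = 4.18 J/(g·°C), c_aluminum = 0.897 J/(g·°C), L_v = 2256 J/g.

Heat gained plus heat lost sum to zero:
condense steam: −12.56×2256 = −28335; condensate cools 100→T: 12.56×4.18×(T − 100) = 52.5(T − 100); water warms: 1130×4.18×(T − 37.09) = 4723.4(T − 37.09); cup: 331.26(T − 37.09)
5107.2 T = 28335 + 5250.1 + 187477 = 221063
T ≈ 43.28 °C (< 100 °C, so full condensation is consistent).

T_f ≈ 43.3 °C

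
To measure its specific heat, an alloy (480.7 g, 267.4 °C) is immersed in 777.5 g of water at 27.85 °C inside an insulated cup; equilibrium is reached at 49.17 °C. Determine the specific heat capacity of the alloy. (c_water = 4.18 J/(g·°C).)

c ≈ 0.661 J/(g·°C)

Conservation of energy gives ΣQ = 0:
480.7×c×(49.17 − 267.4) + 777.5×4.18×(49.17 − 27.85) = 0
-104903 c = -69289
c = -69289/-104903 ≈ 0.6605 J/(g·°C)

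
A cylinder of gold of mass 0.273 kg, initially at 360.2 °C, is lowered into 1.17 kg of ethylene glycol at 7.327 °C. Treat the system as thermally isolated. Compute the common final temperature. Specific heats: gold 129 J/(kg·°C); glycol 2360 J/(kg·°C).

T_f ≈ 11.8 °C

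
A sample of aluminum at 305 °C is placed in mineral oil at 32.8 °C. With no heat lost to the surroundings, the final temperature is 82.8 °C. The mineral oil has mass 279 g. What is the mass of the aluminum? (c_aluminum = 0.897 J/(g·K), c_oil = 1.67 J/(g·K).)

m ≈ 117 g

|Q_aluminum| = |Q_oil|:
m×0.897×(305 − 82.8) = 279×1.67×(82.8 − 32.8)
199.31 m = 23296  ⇒  m ≈ 116.9 g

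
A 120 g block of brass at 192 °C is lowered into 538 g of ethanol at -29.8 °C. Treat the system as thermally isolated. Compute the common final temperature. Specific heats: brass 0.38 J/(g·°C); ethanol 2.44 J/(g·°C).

With ΣQ=0 the equilibrium temperature is the m·c-weighted mean:
T_f = (45.6·192 + 1312.7·(-29.8)) / (45.6 + 1312.7)
    = -30364 / 1358.3 ≈ -22.35 °C

T_f ≈ -22.4 °C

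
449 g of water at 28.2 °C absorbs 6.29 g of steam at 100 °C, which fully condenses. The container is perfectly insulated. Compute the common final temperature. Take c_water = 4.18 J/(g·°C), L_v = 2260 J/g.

Conservation of energy gives ΣQ = 0:
latent heat released on condensation: 6.29×2260 = 14215
  condensate cools 100→T: 6.29×4.18×(T − 100) = 26.29(T − 100)
  original water: 1876.8(T − 28.2)
1903.1 T = 14215 + 2629.2 + 52926 = 69771
T ≈ 36.66 °C — below 100 °C, confirming all the steam condensed.

T_f ≈ 36.7 °C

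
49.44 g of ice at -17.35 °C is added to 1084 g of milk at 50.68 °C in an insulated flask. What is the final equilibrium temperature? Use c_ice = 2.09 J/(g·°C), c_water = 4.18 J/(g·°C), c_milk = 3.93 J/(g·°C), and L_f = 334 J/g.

T_f ≈ 44.2 °C

Sum of m c ΔT and latent-heat terms is zero:
ice -17.35→0 °C: 49.44·2.09·17.35 = 1792.8; latent heat to melt: 49.44·334 = 16513; meltwater 0→T: 49.44·4.18·T = 206.66 T; milk cools: 1084·3.93·(T − 50.68) = 4260.1(T − 50.68)
4466.8 T = 215903 − 18306 = 197597
T ≈ 44.24 °C (positive, so assuming full melt was valid).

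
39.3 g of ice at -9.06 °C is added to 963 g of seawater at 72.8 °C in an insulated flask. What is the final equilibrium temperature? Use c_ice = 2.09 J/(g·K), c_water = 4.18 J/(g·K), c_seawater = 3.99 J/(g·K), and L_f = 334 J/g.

T_f ≈ 66.4 °C

Energy conservation, ΣQ = 0:
ice -9.06→0 °C: 39.3×2.09×9.06 = 744.16; latent heat to melt: 39.3×334 = 13126; warm the meltwater: 164.27 T; seawater: 3842.4(T − 72.8)
4006.6 T = 279725 − 13870 = 265854
T ≈ 66.35 °C — above 0 °C, consistent with complete melting.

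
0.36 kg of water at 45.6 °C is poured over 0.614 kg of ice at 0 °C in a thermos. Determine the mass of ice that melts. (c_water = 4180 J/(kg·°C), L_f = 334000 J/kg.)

m_melted ≈ 0.205 kg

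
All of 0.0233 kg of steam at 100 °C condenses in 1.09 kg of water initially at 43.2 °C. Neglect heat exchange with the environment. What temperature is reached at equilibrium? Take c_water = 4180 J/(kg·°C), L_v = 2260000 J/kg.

Energy conservation, ΣQ = 0:
steam→water at 100 °C releases m L_v = 0.0233·2260000 = 52658; condensed water 100 °C→T: 97.39(T − 100); original water: 4556.2(T − 43.2)
4653.6 T = 52658 + 9739.4 + 196828 = 259225
T ≈ 55.70 °C, under the boiling point, so the assumption holds.

T_f ≈ 55.7 °C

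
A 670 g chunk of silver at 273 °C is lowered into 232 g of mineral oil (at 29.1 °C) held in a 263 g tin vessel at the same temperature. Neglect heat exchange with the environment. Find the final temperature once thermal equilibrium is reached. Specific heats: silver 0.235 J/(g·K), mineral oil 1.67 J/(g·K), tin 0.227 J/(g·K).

T_f ≈ 92.6 °C

Let T be the final temperature. ΣQ_i = 0:
670·0.235·(T − 273) + 232·1.67·(T − 29.1) + 263·0.227·(T − 29.1) = 0
157.45(T − 273) + 387.44(T − 29.1) + 59.7(T − 29.1) = 0
604.59 T = 55996
T ≈ 92.62 °C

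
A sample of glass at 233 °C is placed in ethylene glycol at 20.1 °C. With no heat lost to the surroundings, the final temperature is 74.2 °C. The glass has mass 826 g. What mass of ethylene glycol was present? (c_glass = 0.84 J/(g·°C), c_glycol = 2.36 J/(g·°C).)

m ≈ 863 g

|Q_glass| = |Q_glycol|:
826·0.84·(233 − 74.2) = m·2.36·(74.2 − 20.1)
127.68 m = 110182  ⇒  m ≈ 863 g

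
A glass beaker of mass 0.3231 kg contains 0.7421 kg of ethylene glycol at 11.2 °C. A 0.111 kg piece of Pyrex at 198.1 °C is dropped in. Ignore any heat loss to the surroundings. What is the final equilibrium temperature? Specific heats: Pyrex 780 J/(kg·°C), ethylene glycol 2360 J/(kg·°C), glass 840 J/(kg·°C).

T_f = Σ m_i c_i T_i / Σ m_i c_i:
T_f = (86.58*198.1 + 1751.4*11.2 + 271.4*11.2) / (86.58 + 1751.4 + 271.4)
    = 39806 / 2109.3 ≈ 18.87 °C

T_f ≈ 18.9 °C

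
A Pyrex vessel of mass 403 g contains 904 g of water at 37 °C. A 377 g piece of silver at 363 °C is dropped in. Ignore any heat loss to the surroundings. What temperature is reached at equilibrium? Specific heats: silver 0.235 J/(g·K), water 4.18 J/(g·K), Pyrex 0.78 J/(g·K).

Conservation of energy gives ΣQ = 0:
377·0.235·(T − 363) + 904·4.18·(T − 37) + 403·0.78·(T − 37) = 0
88.59(T − 363) + 3778.7(T − 37) + 314.34(T − 37) = 0
4181.7 T = 183603
T = 183603/4181.7 ≈ 43.91 °C

T_f ≈ 43.9 °C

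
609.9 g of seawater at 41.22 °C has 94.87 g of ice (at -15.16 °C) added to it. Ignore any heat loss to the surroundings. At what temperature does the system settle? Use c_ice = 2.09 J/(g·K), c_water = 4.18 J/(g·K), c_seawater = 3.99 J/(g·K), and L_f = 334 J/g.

Heat gained plus heat lost sum to zero:
ice -15.16→0 °C: 94.87·2.09·15.16 = 3005.9; melt ice: 94.87·334 = 31687; meltwater 0→T: 94.87·4.18·T = 396.56 T; seawater: 2433.5(T − 41.22)
2830.1 T = 100309 − 34692 = 65616
T ≈ 23.19 °C — above 0 °C, consistent with complete melting.

T_f ≈ 23.2 °C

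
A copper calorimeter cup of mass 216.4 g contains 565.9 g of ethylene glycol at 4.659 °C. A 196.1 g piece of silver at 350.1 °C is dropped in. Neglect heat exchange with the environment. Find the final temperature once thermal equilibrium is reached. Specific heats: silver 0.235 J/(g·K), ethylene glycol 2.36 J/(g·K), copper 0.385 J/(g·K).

Heat gained plus heat lost sum to zero:
196.1·0.235·(T − 350.1) + 565.9·2.36·(T − 4.659) + 216.4·0.385·(T − 4.659) = 0
46.08(T − 350.1) + 1335.5(T − 4.659) + 83.31(T − 4.659) = 0
(46.08 + 1335.5 + 83.31) T = 46.08·350.1 + 1335.5·4.659 + 83.31·4.659
T = 22744/1464.9 ≈ 15.53 °C

T_f ≈ 15.5 °C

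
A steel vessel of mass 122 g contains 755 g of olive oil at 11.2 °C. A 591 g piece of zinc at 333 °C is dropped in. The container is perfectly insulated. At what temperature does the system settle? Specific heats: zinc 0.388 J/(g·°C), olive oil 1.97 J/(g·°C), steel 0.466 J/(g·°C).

T_f ≈ 52.8 °C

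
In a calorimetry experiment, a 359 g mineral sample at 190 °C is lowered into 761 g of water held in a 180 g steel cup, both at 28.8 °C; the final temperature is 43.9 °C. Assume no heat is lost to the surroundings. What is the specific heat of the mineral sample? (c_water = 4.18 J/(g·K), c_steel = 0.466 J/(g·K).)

c ≈ 0.94 J/(g·K)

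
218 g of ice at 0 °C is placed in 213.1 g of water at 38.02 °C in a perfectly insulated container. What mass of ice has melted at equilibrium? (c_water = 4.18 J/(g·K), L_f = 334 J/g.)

m_melted ≈ 101 g

Heat available from the water dropping to 0 °C: 213.1·4.18·38.02 = 33867 J.
Melting all 218 g of ice would need 218·334 = 72812 J.
That's not enough to melt it all — equilibrium is at 0 °C with ice remaining.
m_melt = 33867 / L_f = 101.4 g.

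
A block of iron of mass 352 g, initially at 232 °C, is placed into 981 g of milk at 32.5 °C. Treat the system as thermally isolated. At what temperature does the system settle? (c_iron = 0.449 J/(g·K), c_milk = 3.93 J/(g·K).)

T_f = Σ m_i c_i T_i / Σ m_i c_i:
T_f = (158.05·232 + 3855.3·32.5) / (158.05 + 3855.3)
    = 161965 / 4013.4 ≈ 40.36 °C

T_f ≈ 40.4 °C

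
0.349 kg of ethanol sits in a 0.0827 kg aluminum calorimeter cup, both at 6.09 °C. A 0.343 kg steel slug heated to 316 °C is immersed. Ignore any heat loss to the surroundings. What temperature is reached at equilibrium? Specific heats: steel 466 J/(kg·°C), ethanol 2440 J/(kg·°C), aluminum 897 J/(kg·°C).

Heat gained plus heat lost sum to zero:
0.343×466×(T − 316) + 0.349×2440×(T − 6.09) + 0.0827×897×(T − 6.09) = 0
1085.6 T = 56147
T ≈ 51.72 °C

T_f ≈ 51.7 °C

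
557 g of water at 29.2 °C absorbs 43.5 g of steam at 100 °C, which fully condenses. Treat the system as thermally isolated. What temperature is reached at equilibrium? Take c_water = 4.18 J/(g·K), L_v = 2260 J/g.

T_f ≈ 73.5 °C

Energy balance with sensible and latent terms:
condense steam: −43.5·2260 = −98310
  condensate cools 100→T: 43.5·4.18·(T − 100) = 181.83(T − 100)
  water warms: 557·4.18·(T − 29.2) = 2328.3(T − 29.2)
2510.1 T = 98310 + 18183 + 67985 = 184478
T ≈ 73.49 °C — below 100 °C, confirming all the steam condensed.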